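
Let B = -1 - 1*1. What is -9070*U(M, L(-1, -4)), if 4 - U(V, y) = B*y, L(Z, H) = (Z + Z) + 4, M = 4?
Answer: -72560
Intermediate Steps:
B = -2 (B = -1 - 1 = -2)
L(Z, H) = 4 + 2*Z (L(Z, H) = 2*Z + 4 = 4 + 2*Z)
U(V, y) = 4 + 2*y (U(V, y) = 4 - (-2)*y = 4 + 2*y)
-9070*U(M, L(-1, -4)) = -9070*(4 + 2*(4 + 2*(-1))) = -9070*(4 + 2*(4 - 2)) = -9070*(4 + 2*2) = -9070*(4 + 4) = -9070*8 = -72560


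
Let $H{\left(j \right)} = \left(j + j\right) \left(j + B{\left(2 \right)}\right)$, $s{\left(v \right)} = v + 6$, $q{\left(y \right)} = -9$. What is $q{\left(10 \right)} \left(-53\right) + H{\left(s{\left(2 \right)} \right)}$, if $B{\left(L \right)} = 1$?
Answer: $621$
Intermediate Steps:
$s{\left(v \right)} = 6 + v$
$H{\left(j \right)} = 2 j \left(1 + j\right)$ ($H{\left(j \right)} = \left(j + j\right) \left(j + 1\right) = 2 j \left(1 + j\right)$)
$q{\left(10 \right)} \left(-53\right) + H{\left(s{\left(2 \right)} \right)} = \left(-9\right) \left(-53\right) + 2 \left(6 + 2\right) \left(1 + \left(6 + 2\right)\right) = 477 + 2 \cdot 8 \left(1 + 8\right) = 477 + 2 \cdot 8 \cdot 9 = 477 + 144 = 621$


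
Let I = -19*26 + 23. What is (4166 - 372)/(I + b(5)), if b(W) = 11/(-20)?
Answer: -75880/9431 ≈ -8.0458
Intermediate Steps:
I = -471 (I = -494 + 23 = -471)
b(W) = -11/20 (b(W) = 11*(-1/20) = -11/20)
(4166 - 372)/(I + b(5)) = (4166 - 372)/(-471 - 11/20) = 3794/(-9431/20) = 3794*(-20/9431) = -75880/9431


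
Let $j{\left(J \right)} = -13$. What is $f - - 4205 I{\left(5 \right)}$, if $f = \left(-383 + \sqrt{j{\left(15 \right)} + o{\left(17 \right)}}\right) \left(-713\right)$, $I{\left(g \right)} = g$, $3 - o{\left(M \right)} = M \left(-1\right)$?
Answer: $294104 - 713 \sqrt{7} \approx 2.9222 \cdot 10^{5}$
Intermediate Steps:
$o{\left(M \right)} = 3 + M$ ($o{\left(M \right)} = 3 - M \left(-1\right) = 3 - - M = 3 + M$)
$f = 273079 - 713 \sqrt{7}$ ($f = \left(-383 + \sqrt{-13 + \left(3 + 17\right)}\right) \left(-713\right) = \left(-383 + \sqrt{-13 + 20}\right) \left(-713\right) = \left(-383 + \sqrt{7}\right) \left(-713\right) = 273079 - 713 \sqrt{7} \approx 2.7119 \cdot 10^{5}$)
$f - - 4205 I{\left(5 \right)} = \left(273079 - 713 \sqrt{7}\right) - \left(-4205\right) 5 = \left(273079 - 713 \sqrt{7}\right) - -21025 = \left(273079 - 713 \sqrt{7}\right) + 21025 = 294104 - 713 \sqrt{7}$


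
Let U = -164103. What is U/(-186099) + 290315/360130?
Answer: 7541716305/4467988858 ≈ 1.6879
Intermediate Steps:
U/(-186099) + 290315/360130 = -164103/(-186099) + 290315/360130 = -164103*(-1/186099) + 290315*(1/360130) = 54701/62033 + 58063/72026 = 7541716305/4467988858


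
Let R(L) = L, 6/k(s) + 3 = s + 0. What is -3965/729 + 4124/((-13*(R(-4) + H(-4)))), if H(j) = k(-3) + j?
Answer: 282499/9477 ≈ 29.809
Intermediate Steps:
k(s) = 6/(-3 + s) (k(s) = 6/(-3 + (s + 0)) = 6/(-3 + s))
H(j) = -1 + j (H(j) = 6/(-3 - 3) + j = 6/(-6) + j = 6*(-⅙) + j = -1 + j)
-3965/729 + 4124/((-13*(R(-4) + H(-4)))) = -3965/729 + 4124/((-13*(-4 + (-1 - 4)))) = -3965*1/729 + 4124/((-13*(-4 - 5))) = -3965/729 + 4124/((-13*(-9))) = -3965/729 + 4124/117 = 282499/9477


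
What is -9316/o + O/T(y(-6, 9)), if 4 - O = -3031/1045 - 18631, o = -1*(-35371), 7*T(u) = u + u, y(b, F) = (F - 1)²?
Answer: 2410551553811/2365612480 ≈ 1019.0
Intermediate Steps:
y(b, F) = (-1 + F)²
T(u) = 2*u/7 (T(u) = (u + u)/7 = (2*u)/7 = 2*u/7)
o = 35371
O = 19476606/1045 (O = 4 - (-3031/1045 - 18631) = 4 - 1*(-19472426/1045) = 4 + 19472426/1045 = 19476606/1045 ≈ 18638.)
-9316/o + O/T(y(-6, 9)) = -9316/35371 + 19476606/(1045*((2*(-1 + 9)²/7))) = -9316*1/35371 + 19476606/(1045*(((2/7)*8²))) = -9316/35371 + 19476606/(1045*(((2/7)*64))) = -9316/35371 + 19476606/(1045*(128/7)) = -9316/35371 + (19476606/1045)*(7/128) = -9316/35371 + 68168121/66880 = 2410551553811/2365612480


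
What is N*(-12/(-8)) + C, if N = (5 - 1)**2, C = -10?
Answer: 14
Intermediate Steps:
N = 16 (N = 4**2 = 16)
N*(-12/(-8)) + C = 16*(-12/(-8)) - 10 = 16*(-12*(-1/8)) - 10 = 16*(3/2) - 10 = 24 - 10 = 14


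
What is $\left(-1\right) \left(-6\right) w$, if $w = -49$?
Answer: $-294$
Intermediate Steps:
$\left(-1\right) \left(-6\right) w = \left(-1\right) \left(-6\right) \left(-49\right) = 6 \left(-49\right) = -294$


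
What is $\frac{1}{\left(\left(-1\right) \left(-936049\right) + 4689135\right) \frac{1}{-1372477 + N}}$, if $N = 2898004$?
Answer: $\frac{1525527}{5625184} \approx 0.2712$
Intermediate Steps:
$\frac{1}{\left(\left(-1\right) \left(-936049\right) + 4689135\right) \frac{1}{-1372477 + N}} = \frac{1}{\left(\left(-1\right) \left(-936049\right) + 4689135\right) \frac{1}{-1372477 + 2898004}} = \frac{1}{\left(936049 + 4689135\right) \frac{1}{1525527}} = \frac{1}{5625184 \cdot \frac{1}{1525527}} = \frac{1}{\frac{5625184}{1525527}} = \frac{1525527}{5625184}$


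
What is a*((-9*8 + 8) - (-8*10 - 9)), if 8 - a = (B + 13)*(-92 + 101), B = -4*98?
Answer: 85475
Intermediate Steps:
B = -392
a = 3419 (a = 8 - (-392 + 13)*(-92 + 101) = 8 - (-379)*9 = 8 - 1*(-3411) = 8 + 3411 = 3419)
a*((-9*8 + 8) - (-8*10 - 9)) = 3419*((-9*8 + 8) - (-8*10 - 9)) = 3419*((-72 + 8) - (-80 - 9)) = 3419*(-64 - 1*(-89)) = 3419*(-64 + 89) = 3419*25 = 85475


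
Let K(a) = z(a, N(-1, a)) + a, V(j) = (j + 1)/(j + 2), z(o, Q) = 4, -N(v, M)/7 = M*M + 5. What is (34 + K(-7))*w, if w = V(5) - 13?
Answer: -2635/7 ≈ -376.43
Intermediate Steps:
N(v, M) = -35 - 7*M² (N(v, M) = -7*(M*M + 5) = -7*(M² + 5) = -7*(5 + M²) = -35 - 7*M²)
V(j) = (1 + j)/(2 + j)
K(a) = 4 + a
w = -85/7 (w = (1 + 5)/(2 + 5) - 13 = 6/7 - 13 = -85/7 ≈ -12.143)
(34 + K(-7))*w = (34 + (4 - 7))*(-85/7) = (34 - 3)*(-85/7) = 31*(-85/7) = -2635/7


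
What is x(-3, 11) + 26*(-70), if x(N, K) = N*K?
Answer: -1853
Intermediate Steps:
x(N, K) = K*N
x(-3, 11) + 26*(-70) = 11*(-3) + 26*(-70) = -33 - 1820 = -1853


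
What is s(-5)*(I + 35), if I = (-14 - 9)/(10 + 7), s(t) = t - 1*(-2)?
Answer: -1716/17 ≈ -100.94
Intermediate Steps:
s(t) = 2 + t (s(t) = t + 2 = 2 + t)
I = -23/17 ≈ -1.3529
s(-5)*(I + 35) = (2 - 5)*(-23/17 + 35) = -3*572/17 = -1716/17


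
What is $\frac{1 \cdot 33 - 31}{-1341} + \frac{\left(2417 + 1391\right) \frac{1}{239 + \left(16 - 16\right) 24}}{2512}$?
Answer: $\frac{244112}{50318343} \approx 0.0048513$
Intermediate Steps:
$\frac{1 \cdot 33 - 31}{-1341} + \frac{\left(2417 + 1391\right) \frac{1}{239 + \left(16 - 16\right) 24}}{2512} = \left(33 - 31\right) \left(- \frac{1}{1341}\right) + \frac{3808}{239 + 0 \cdot 24} \cdot \frac{1}{2512} = 2 \left(- \frac{1}{1341}\right) + \frac{3808}{239 + 0} \cdot \frac{1}{2512} = - \frac{2}{1341} + \frac{3808}{239} \cdot \frac{1}{2512} = - \frac{2}{1341} + \frac{238}{37523} = \frac{244112}{50318343}$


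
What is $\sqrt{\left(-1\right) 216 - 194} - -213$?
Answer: $213 + i \sqrt{410} \approx 213.0 + 20.248 i$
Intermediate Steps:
$\sqrt{\left(-1\right) 216 - 194} - -213 = \sqrt{-216 - 194} + 213 = \sqrt{-410} + 213 = i \sqrt{410} + 213 = 213 + i \sqrt{410}$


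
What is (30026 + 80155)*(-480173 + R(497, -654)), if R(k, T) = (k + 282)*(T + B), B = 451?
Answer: -70329634110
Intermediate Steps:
R(k, T) = (282 + k)*(451 + T) (R(k, T) = (k + 282)*(T + 451) = (282 + k)*(451 + T))
(30026 + 80155)*(-480173 + R(497, -654)) = (30026 + 80155)*(-480173 + (127182 + 282*(-654) + 451*497 - 654*497)) = 110181*(-480173 + (127182 - 184428 + 224147 - 325038)) = 110181*(-480173 - 158137) = 110181*(-638310) = -70329634110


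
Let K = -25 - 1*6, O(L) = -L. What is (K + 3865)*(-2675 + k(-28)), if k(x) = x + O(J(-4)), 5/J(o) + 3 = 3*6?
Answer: -10364580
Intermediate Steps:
J(o) = 1/3 (J(o) = 5/(-3 + 3*6) = 5/(-3 + 18) = 5/15 = 5*(1/15) = 1/3)
k(x) = -1/3 + x (k(x) = x - 1*1/3 = x - 1/3 = -1/3 + x)
K = -31 (K = -25 - 6 = -31)
(K + 3865)*(-2675 + k(-28)) = (-31 + 3865)*(-2675 + (-1/3 - 28)) = 3834*(-2675 - 85/3) = 3834*(-8110/3) = -10364580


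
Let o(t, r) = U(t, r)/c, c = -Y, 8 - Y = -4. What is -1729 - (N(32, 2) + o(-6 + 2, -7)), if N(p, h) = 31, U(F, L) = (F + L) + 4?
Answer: -21127/12 ≈ -1760.6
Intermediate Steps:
U(F, L) = 4 + F + L
Y = 12 (Y = 8 - 1*(-4) = 8 + 4 = 12)
c = -12 (c = -1*12 = -12)
o(t, r) = -⅓ - r/12 - t/12 (o(t, r) = (4 + t + r)/(-12) = (4 + r + t)*(-1/12) = -⅓ - r/12 - t/12)
-1729 - (N(32, 2) + o(-6 + 2, -7)) = -1729 - (31 + (-⅓ - 1/12*(-7) - (-6 + 2)/12)) = -1729 - (31 + (-⅓ + 7/12 - 1/12*(-4))) = -1729 - (31 + (-⅓ + 7/12 + ⅓)) = -1729 - (31 + 7/12) = -1729 - 1*379/12 = -1729 - 379/12 = -21127/12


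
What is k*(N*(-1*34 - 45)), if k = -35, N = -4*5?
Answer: -55300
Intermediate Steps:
N = -20
k*(N*(-1*34 - 45)) = -(-700)*(-1*34 - 45) = -(-700)*(-34 - 45) = -(-700)*(-79) = -35*1580 = -55300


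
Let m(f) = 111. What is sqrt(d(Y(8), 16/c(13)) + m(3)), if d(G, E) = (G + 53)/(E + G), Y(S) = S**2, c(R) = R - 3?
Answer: sqrt(3033426)/164 ≈ 10.620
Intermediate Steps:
c(R) = -3 + R
d(G, E) = (53 + G)/(E + G)
sqrt(d(Y(8), 16/c(13)) + m(3)) = sqrt((53 + 8**2)/(16/(-3 + 13) + 8**2) + 111) = sqrt((53 + 64)/(16/10 + 64) + 111) = sqrt(117/(16*(1/10) + 64) + 111) = sqrt(117/(8/5 + 64) + 111) = sqrt(117/(328/5) + 111) = sqrt((5/328)*117 + 111) = sqrt(585/328 + 111) = sqrt(36993/328) = sqrt(3033426)/164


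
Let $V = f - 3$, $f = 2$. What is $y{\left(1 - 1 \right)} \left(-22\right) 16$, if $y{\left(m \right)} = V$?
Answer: $352$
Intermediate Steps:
$V = -1$ ($V = 2 - 3 = -1$)
$y{\left(m \right)} = -1$
$y{\left(1 - 1 \right)} \left(-22\right) 16 = \left(-1\right) \left(-22\right) 16 = 22 \cdot 16 = 352$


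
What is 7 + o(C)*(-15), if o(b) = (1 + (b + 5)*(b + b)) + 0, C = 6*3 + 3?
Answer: -16388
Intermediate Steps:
C = 21 (C = 18 + 3 = 21)
o(b) = 1 + 2*b*(5 + b) (o(b) = (1 + (5 + b)*(2*b)) + 0 = (1 + 2*b*(5 + b)) + 0 = 1 + 2*b*(5 + b))
7 + o(C)*(-15) = 7 + (1 + 2*21² + 10*21)*(-15) = 7 + (1 + 2*441 + 210)*(-15) = 7 + (1 + 882 + 210)*(-15) = 7 + 1093*(-15) = 7 - 16395 = -16388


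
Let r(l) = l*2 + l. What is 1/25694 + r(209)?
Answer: 16110139/25694 ≈ 627.00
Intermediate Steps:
r(l) = 3*l (r(l) = 2*l + l = 3*l)
1/25694 + r(209) = 1/25694 + 3*209 = 1/25694 + 627 = 16110139/25694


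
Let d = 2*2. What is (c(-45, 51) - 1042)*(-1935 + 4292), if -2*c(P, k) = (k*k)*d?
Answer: -14717108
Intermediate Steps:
d = 4
c(P, k) = -2*k² (c(P, k) = -k*k*4/2 = -k²*4/2 = -2*k²)
(c(-45, 51) - 1042)*(-1935 + 4292) = (-2*51² - 1042)*(-1935 + 4292) = (-2*2601 - 1042)*2357 = (-5202 - 1042)*2357 = -6244*2357 = -14717108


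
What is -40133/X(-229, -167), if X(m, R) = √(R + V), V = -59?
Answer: 40133*I*√226/226 ≈ 2669.6*I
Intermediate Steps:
X(m, R) = √(-59 + R) (X(m, R) = √(R - 59) = √(-59 + R))
-40133/X(-229, -167) = -40133/√(-59 - 167) = -40133*(-I*√226/226) = -(-40133)*I*√226/226 = 40133*I*√226/226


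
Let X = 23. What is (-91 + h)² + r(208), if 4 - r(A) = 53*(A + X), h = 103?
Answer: -12095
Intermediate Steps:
r(A) = -1215 - 53*A (r(A) = 4 - 53*(A + 23) = 4 - 53*(23 + A) = 4 - (1219 + 53*A) = 4 + (-1219 - 53*A) = -1215 - 53*A)
(-91 + h)² + r(208) = (-91 + 103)² + (-1215 - 53*208) = 12² + (-1215 - 11024) = 144 - 12239 = -12095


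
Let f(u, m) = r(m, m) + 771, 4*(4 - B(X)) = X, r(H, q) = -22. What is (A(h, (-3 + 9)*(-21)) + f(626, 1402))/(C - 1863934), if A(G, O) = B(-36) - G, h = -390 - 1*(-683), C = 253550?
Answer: -469/1610384 ≈ -0.00029123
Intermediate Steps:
h = 293 (h = -390 + 683 = 293)
B(X) = 4 - X/4
f(u, m) = 749 (f(u, m) = -22 + 771 = 749)
A(G, O) = 13 - G (A(G, O) = (4 - 1/4*(-36)) - G = (4 + 9) - G = 13 - G)
(A(h, (-3 + 9)*(-21)) + f(626, 1402))/(C - 1863934) = ((13 - 1*293) + 749)/(253550 - 1863934) = ((13 - 293) + 749)/(-1610384) = (-280 + 749)*(-1/1610384) = 469*(-1/1610384) = -469/1610384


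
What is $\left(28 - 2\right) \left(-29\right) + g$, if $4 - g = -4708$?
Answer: $3958$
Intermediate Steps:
$g = 4712$ ($g = 4 - -4708 = 4 + 4708 = 4712$)
$\left(28 - 2\right) \left(-29\right) + g = \left(28 - 2\right) \left(-29\right) + 4712 = 26 \left(-29\right) + 4712 = -754 + 4712 = 3958$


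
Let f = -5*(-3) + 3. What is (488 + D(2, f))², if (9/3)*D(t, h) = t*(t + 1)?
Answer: 240100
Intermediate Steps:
f = 18 (f = 15 + 3 = 18)
D(t, h) = t*(1 + t)/3 (D(t, h) = (t*(t + 1))/3 = (t*(1 + t))/3 = t*(1 + t)/3)
(488 + D(2, f))² = (488 + (⅓)*2*(1 + 2))² = (488 + (⅓)*2*3)² = (488 + 2)² = 490² = 240100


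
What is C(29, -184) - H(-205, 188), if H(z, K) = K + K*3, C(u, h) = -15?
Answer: -767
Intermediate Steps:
H(z, K) = 4*K (H(z, K) = K + 3*K = 4*K)
C(29, -184) - H(-205, 188) = -15 - 4*188 = -15 - 1*752 = -15 - 752 = -767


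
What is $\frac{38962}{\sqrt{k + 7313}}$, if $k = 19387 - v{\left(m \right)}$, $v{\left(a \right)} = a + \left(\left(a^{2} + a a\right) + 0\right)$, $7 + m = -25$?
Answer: $\frac{1771 \sqrt{51}}{51} \approx 247.99$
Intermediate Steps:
$m = -32$ ($m = -7 - 25 = -32$)
$v{\left(a \right)} = a + 2 a^{2}$ ($v{\left(a \right)} = a + \left(\left(a^{2} + a^{2}\right) + 0\right) = a + \left(2 a^{2} + 0\right) = a + 2 a^{2}$)
$k = 17371$ ($k = 19387 - - 32 \left(1 + 2 \left(-32\right)\right) = 19387 - - 32 \left(1 - 64\right) = 19387 - \left(-32\right) \left(-63\right) = 19387 - 2016 = 17371$)
$\frac{38962}{\sqrt{k + 7313}} = \frac{38962}{\sqrt{17371 + 7313}} = \frac{38962}{\sqrt{24684}} = \frac{38962}{22 \sqrt{51}} = 38962 \frac{\sqrt{51}}{1122} = \frac{1771 \sqrt{51}}{51}$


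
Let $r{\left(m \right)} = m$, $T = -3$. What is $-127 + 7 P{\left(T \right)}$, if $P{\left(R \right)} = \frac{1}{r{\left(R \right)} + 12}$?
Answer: $- \frac{1136}{9} \approx -126.22$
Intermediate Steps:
$P{\left(R \right)} = \frac{1}{12 + R}$ ($P{\left(R \right)} = \frac{1}{R + 12} = \frac{1}{12 + R}$)
$-127 + 7 P{\left(T \right)} = -127 + \frac{7}{12 - 3} = -127 + \frac{7}{9} = - \frac{1136}{9}$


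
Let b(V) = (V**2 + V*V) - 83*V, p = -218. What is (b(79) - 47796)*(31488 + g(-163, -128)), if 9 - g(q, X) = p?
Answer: -1327938765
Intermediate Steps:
g(q, X) = 227 (g(q, X) = 9 - 1*(-218) = 9 + 218 = 227)
b(V) = -83*V + 2*V**2 (b(V) = (V**2 + V**2) - 83*V = 2*V**2 - 83*V = -83*V + 2*V**2)
(b(79) - 47796)*(31488 + g(-163, -128)) = (79*(-83 + 2*79) - 47796)*(31488 + 227) = (79*(-83 + 158) - 47796)*31715 = (79*75 - 47796)*31715 = (5925 - 47796)*31715 = -41871*31715 = -1327938765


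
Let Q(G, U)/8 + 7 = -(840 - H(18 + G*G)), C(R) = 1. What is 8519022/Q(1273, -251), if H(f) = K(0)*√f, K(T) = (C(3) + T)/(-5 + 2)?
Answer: -32470252353/19344536 + 12778533*√1620547/19344536 ≈ -837.61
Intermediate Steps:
K(T) = -⅓ - T/3 (K(T) = (1 + T)/(-5 + 2) = (1 + T)/(-3) = (1 + T)*(-⅓) = -⅓ - T/3)
H(f) = -√f/3 (H(f) = (-⅓ - ⅓*0)*√f = (-⅓ + 0)*√f = -√f/3)
Q(G, U) = -6776 - 8*√(18 + G²)/3 (Q(G, U) = -56 + 8*(-(840 - (-1)*√(18 + G*G)/3)) = -56 + 8*(-(840 - (-1)*√(18 + G²)/3)) = -56 + 8*(-(840 + √(18 + G²)/3)) = -56 + 8*(-840 - √(18 + G²)/3) = -56 + (-6720 - 8*√(18 + G²)/3) = -6776 - 8*√(18 + G²)/3)
8519022/Q(1273, -251) = 8519022/(-6776 - 8*√(18 + 1273²)/3) = 8519022/(-6776 - 8*√(18 + 1620529)/3) = 8519022/(-6776 - 8*√1620547/3)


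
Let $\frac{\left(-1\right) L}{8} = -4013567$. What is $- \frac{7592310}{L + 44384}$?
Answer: $- \frac{253077}{1071764} \approx -0.23613$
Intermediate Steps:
$L = 32108536$ ($L = \left(-8\right) \left(-4013567\right) = 32108536$)
$- \frac{7592310}{L + 44384} = - \frac{7592310}{32108536 + 44384} = - \frac{7592310}{32152920} = \left(-7592310\right) \frac{1}{32152920} = - \frac{253077}{1071764}$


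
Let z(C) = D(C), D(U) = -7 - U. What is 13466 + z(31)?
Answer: 13428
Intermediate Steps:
z(C) = -7 - C
13466 + z(31) = 13466 + (-7 - 1*31) = 13466 + (-7 - 31) = 13466 - 38 = 13428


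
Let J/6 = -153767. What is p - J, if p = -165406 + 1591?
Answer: 758787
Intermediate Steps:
J = -922602 (J = 6*(-153767) = -922602)
p = -163815
p - J = -163815 - 1*(-922602) = -163815 + 922602 = 758787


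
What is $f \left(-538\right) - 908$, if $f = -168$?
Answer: $89476$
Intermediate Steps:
$f \left(-538\right) - 908 = \left(-168\right) \left(-538\right) - 908 = 90384 - 908 = 89476$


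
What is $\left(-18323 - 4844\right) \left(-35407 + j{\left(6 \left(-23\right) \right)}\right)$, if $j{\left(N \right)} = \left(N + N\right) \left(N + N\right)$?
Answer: $-944495423$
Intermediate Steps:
$j{\left(N \right)} = 4 N^{2}$ ($j{\left(N \right)} = 2 N 2 N = 4 N^{2}$)
$\left(-18323 - 4844\right) \left(-35407 + j{\left(6 \left(-23\right) \right)}\right) = \left(-18323 - 4844\right) \left(-35407 + 4 \left(6 \left(-23\right)\right)^{2}\right) = - 23167 \left(-35407 + 4 \left(-138\right)^{2}\right) = - 23167 \left(-35407 + 4 \cdot 19044\right) = - 23167 \left(-35407 + 76176\right) = \left(-23167\right) 40769 = -944495423$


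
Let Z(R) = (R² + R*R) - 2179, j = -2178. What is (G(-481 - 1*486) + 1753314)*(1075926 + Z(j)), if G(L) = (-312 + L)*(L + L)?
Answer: 44640776993500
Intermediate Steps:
G(L) = 2*L*(-312 + L) (G(L) = (-312 + L)*(2*L) = 2*L*(-312 + L))
Z(R) = -2179 + 2*R² (Z(R) = (R² + R²) - 2179 = 2*R² - 2179 = -2179 + 2*R²)
(G(-481 - 1*486) + 1753314)*(1075926 + Z(j)) = (2*(-481 - 1*486)*(-312 + (-481 - 1*486)) + 1753314)*(1075926 + (-2179 + 2*(-2178)²)) = (2*(-481 - 486)*(-312 + (-481 - 486)) + 1753314)*(1075926 + (-2179 + 2*4743684)) = (2*(-967)*(-312 - 967) + 1753314)*(1075926 + (-2179 + 9487368)) = (2*(-967)*(-1279) + 1753314)*(1075926 + 9485189) = (2473586 + 1753314)*10561115 = 4226900*10561115 = 44640776993500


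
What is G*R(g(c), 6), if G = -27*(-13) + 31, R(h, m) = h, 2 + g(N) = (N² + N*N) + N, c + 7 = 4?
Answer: 4966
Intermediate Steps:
c = -3 (c = -7 + 4 = -3)
g(N) = -2 + N + 2*N² (g(N) = -2 + ((N² + N*N) + N) = -2 + ((N² + N²) + N) = -2 + (2*N² + N) = -2 + (N + 2*N²) = -2 + N + 2*N²)
G = 382 (G = 351 + 31 = 382)
G*R(g(c), 6) = 382*(-2 - 3 + 2*(-3)²) = 382*(-2 - 3 + 2*9) = 382*(-2 - 3 + 18) = 382*13 = 4966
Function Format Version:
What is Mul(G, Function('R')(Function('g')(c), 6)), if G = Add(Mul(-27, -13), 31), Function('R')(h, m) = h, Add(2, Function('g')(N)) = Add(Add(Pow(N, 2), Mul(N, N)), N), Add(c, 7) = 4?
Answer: 4966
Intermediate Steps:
c = -3 (c = Add(-7, 4) = -3)
Function('g')(N) = Add(-2, N, Mul(2, Pow(N, 2))) (Function('g')(N) = Add(-2, Add(Add(Pow(N, 2), Mul(N, N)), N)) = Add(-2, Add(Add(Pow(N, 2), Pow(N, 2)), N)) = Add(-2, Add(Mul(2, Pow(N, 2)), N)) = Add(-2, Add(N, Mul(2, Pow(N, 2)))) = Add(-2, N, Mul(2, Pow(N, 2))))
G = 382 (G = Add(351, 31) = 382)
Mul(G, Function('R')(Function('g')(c), 6)) = Mul(382, Add(-2, -3, Mul(2, Pow(-3, 2)))) = Mul(382, Add(-2, -3, Mul(2, 9))) = Mul(382, Add(-2, -3, 18)) = Mul(382, 13) = 4966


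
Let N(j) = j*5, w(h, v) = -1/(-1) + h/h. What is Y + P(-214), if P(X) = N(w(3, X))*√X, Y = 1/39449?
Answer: 1/39449 + 10*I*√214 ≈ 2.5349e-5 + 146.29*I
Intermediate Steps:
w(h, v) = 2 (w(h, v) = -1*(-1) + 1 = 1 + 1 = 2)
Y = 1/39449 ≈ 2.5349e-5
N(j) = 5*j
P(X) = 10*√X (P(X) = (5*2)*√X = 10*√X)
Y + P(-214) = 1/39449 + 10*√(-214) = 1/39449 + 10*(I*√214) = 1/39449 + 10*I*√214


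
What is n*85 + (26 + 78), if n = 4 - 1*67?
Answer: -5251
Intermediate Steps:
n = -63 (n = 4 - 67 = -63)
n*85 + (26 + 78) = -63*85 + (26 + 78) = -5355 + 104 = -5251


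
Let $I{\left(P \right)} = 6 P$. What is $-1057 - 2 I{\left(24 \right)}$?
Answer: $-1345$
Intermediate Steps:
$-1057 - 2 I{\left(24 \right)} = -1057 - 2 \cdot 6 \cdot 24 = -1057 - 2 \cdot 144 = -1057 - 288 = -1345$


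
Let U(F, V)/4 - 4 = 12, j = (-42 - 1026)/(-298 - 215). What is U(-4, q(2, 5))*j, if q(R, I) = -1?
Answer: 22784/171 ≈ 133.24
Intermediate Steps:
j = 356/171 (j = -1068/(-513) = -1068*(-1/513) = 356/171 ≈ 2.0819)
U(F, V) = 64 (U(F, V) = 16 + 4*12 = 16 + 48 = 64)
U(-4, q(2, 5))*j = 64*(356/171) = 22784/171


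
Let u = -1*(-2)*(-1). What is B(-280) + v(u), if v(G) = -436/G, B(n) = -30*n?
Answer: 8618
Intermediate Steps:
u = -2 (u = 2*(-1) = -2)
B(-280) + v(u) = -30*(-280) - 436/(-2) = 8400 - 436*(-½) = 8400 + 218 = 8618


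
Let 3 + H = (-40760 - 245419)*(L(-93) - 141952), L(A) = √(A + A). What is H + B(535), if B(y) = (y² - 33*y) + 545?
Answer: 40623950520 - 286179*I*√186 ≈ 4.0624e+10 - 3.903e+6*I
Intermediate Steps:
B(y) = 545 + y² - 33*y
L(A) = √2*√A (L(A) = √(2*A) = √2*√A)
H = 40623681405 - 286179*I*√186 (H = -3 + (-40760 - 245419)*(√2*√(-93) - 141952) = -3 - 286179*(√2*(I*√93) - 141952) = -3 - 286179*(I*√186 - 141952) = -3 - 286179*(-141952 + I*√186) = -3 + (40623681408 - 286179*I*√186) = 40623681405 - 286179*I*√186 ≈ 4.0624e+10 - 3.903e+6*I)
H + B(535) = (40623681405 - 286179*I*√186) + (545 + 535² - 33*535) = (40623681405 - 286179*I*√186) + (545 + 286225 - 17655) = (40623681405 - 286179*I*√186) + 269115 = 40623950520 - 286179*I*√186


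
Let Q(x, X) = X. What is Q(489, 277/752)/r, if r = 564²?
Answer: 277/239208192 ≈ 1.1580e-6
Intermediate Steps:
r = 318096
Q(489, 277/752)/r = (277/752)/318096 = (277*(1/752))*(1/318096) = (277/752)*(1/318096) = 277/239208192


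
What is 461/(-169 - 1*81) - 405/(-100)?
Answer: 1103/500 ≈ 2.2060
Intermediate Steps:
461/(-169 - 1*81) - 405/(-100) = 461/(-169 - 81) - 405*(-1/100) = 461/(-250) + 81/20 = 461*(-1/250) + 81/20 = -461/250 + 81/20 = 1103/500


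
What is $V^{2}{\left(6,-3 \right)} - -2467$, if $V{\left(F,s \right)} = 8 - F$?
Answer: $2471$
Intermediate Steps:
$V^{2}{\left(6,-3 \right)} - -2467 = \left(8 - 6\right)^{2} - -2467 = \left(8 - 6\right)^{2} + 2467 = 2^{2} + 2467 = 4 + 2467 = 2471$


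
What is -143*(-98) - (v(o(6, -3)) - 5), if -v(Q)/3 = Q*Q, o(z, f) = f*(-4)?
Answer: 14451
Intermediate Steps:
o(z, f) = -4*f
v(Q) = -3*Q² (v(Q) = -3*Q*Q = -3*Q²)
-143*(-98) - (v(o(6, -3)) - 5) = -143*(-98) - (-3*(-4*(-3))² - 5) = 14014 - (-3*12² - 5) = 14014 - (-3*144 - 5) = 14014 - (-432 - 5) = 14014 - 1*(-437) = 14014 + 437 = 14451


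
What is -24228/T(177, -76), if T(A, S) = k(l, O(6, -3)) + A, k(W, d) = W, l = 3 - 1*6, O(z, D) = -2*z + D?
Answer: -4038/29 ≈ -139.24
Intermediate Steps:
O(z, D) = D - 2*z
l = -3 (l = 3 - 6 = -3)
T(A, S) = -3 + A
-24228/T(177, -76) = -24228/(-3 + 177) = -24228/174 = -24228*1/174 = -4038/29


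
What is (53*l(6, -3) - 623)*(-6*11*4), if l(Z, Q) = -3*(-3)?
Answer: 38544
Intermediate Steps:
l(Z, Q) = 9
(53*l(6, -3) - 623)*(-6*11*4) = (53*9 - 623)*(-6*11*4) = (477 - 623)*(-66*4) = -146*(-264) = 38544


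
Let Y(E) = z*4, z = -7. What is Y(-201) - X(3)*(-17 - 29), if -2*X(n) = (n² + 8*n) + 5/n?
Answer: -2476/3 ≈ -825.33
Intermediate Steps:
Y(E) = -28 (Y(E) = -7*4 = -28)
X(n) = -4*n - 5/(2*n) - n²/2 (X(n) = -((n² + 8*n) + 5/n)/2 = -(n² + 5/n + 8*n)/2 = -4*n - 5/(2*n) - n²/2)
Y(-201) - X(3)*(-17 - 29) = -28 - (½)*(-5 + 3²*(-8 - 1*3))/3*(-17 - 29) = -28 - (½)*(⅓)*(-5 + 9*(-8 - 3))*(-46) = -28 - (½)*(⅓)*(-5 + 9*(-11))*(-46) = -28 - (½)*(⅓)*(-5 - 99)*(-46) = -28 - (½)*(⅓)*(-104)*(-46) = -28 - (-52)*(-46)/3 = -28 - 1*2392/3 = -28 - 2392/3 = -2476/3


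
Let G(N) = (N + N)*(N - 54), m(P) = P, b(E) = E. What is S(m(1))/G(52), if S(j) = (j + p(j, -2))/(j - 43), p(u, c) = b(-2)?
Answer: -1/8736 ≈ -0.00011447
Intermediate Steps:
p(u, c) = -2
G(N) = 2*N*(-54 + N) (G(N) = (2*N)*(-54 + N) = 2*N*(-54 + N))
S(j) = (-2 + j)/(-43 + j) (S(j) = (j - 2)/(j - 43) = (-2 + j)/(-43 + j))
S(m(1))/G(52) = ((-2 + 1)/(-43 + 1))/((2*52*(-54 + 52))) = (-1/(-42))/((2*52*(-2))) = -1/42*(-1)/(-208) = (1/42)*(-1/208) = -1/8736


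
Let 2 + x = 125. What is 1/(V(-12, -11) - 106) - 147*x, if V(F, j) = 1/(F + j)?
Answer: -44099582/2439 ≈ -18081.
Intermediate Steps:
x = 123 (x = -2 + 125 = 123)
1/(V(-12, -11) - 106) - 147*x = 1/(1/(-12 - 11) - 106) - 147*123 = 1/(1/(-23) - 106) - 18081 = 1/(-1/23 - 106) - 18081 = 1/(-2439/23) - 18081 = -23/2439 - 18081 = -44099582/2439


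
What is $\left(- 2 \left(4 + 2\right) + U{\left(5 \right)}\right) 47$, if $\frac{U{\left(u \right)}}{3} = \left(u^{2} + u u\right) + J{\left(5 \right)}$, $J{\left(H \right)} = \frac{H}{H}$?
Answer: $6627$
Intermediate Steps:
$J{\left(H \right)} = 1$
$U{\left(u \right)} = 3 + 6 u^{2}$ ($U{\left(u \right)} = 3 \left(\left(u^{2} + u u\right) + 1\right) = 3 \left(\left(u^{2} + u^{2}\right) + 1\right) = 3 \left(2 u^{2} + 1\right) = 3 \left(1 + 2 u^{2}\right) = 3 + 6 u^{2}$)
$\left(- 2 \left(4 + 2\right) + U{\left(5 \right)}\right) 47 = \left(- 2 \left(4 + 2\right) + \left(3 + 6 \cdot 5^{2}\right)\right) 47 = \left(\left(-2\right) 6 + \left(3 + 6 \cdot 25\right)\right) 47 = \left(-12 + \left(3 + 150\right)\right) 47 = \left(-12 + 153\right) 47 = 141 \cdot 47 = 6627$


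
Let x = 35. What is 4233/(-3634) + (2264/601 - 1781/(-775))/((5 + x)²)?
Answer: -1572167469523/1354101080000 ≈ -1.1610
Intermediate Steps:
4233/(-3634) + (2264/601 - 1781/(-775))/((5 + x)²) = 4233/(-3634) + (2264/601 - 1781/(-775))/((5 + 35)²) = 4233*(-1/3634) + (2264*(1/601) - 1781*(-1/775))/(40²) = -4233/3634 + (2264/601 + 1781/775)/1600 = -4233/3634 + (2824981/465775)*(1/1600) = -4233/3634 + 2824981/745240000 = -1572167469523/1354101080000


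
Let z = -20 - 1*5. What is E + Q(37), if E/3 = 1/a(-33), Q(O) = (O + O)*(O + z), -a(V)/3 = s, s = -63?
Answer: 55945/63 ≈ 888.02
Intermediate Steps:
z = -25 (z = -20 - 5 = -25)
a(V) = 189 (a(V) = -3*(-63) = 189)
Q(O) = 2*O*(-25 + O) (Q(O) = (O + O)*(O - 25) = (2*O)*(-25 + O) = 2*O*(-25 + O))
E = 1/63 (E = 3/189 = 3*(1/189) = 1/63 ≈ 0.015873)
E + Q(37) = 1/63 + 2*37*(-25 + 37) = 1/63 + 2*37*12 = 1/63 + 888 = 55945/63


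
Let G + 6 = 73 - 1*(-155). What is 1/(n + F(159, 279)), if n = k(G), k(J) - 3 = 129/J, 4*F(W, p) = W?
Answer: 148/6413 ≈ 0.023078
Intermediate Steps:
G = 222 (G = -6 + (73 - 1*(-155)) = -6 + (73 + 155) = -6 + 228 = 222)
F(W, p) = W/4
k(J) = 3 + 129/J
n = 265/74 (n = 3 + 129/222 = 3 + 129*(1/222) = 3 + 43/74 = 265/74 ≈ 3.5811)
1/(n + F(159, 279)) = 1/(265/74 + (¼)*159) = 1/(265/74 + 159/4) = 1/(6413/148) = 148/6413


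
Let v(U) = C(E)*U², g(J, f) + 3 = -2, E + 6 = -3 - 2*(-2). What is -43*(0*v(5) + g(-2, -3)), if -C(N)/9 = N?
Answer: 215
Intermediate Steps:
E = -5 (E = -6 + (-3 - 2*(-2)) = -6 + (-3 + 4) = -6 + 1 = -5)
g(J, f) = -5 (g(J, f) = -3 - 2 = -5)
C(N) = -9*N
v(U) = 45*U² (v(U) = (-9*(-5))*U² = 45*U²)
-43*(0*v(5) + g(-2, -3)) = -43*(0*(45*5²) - 5) = -43*(0*(45*25) - 5) = -43*(0*1125 - 5) = -43*(0 - 5) = -43*(-5) = 215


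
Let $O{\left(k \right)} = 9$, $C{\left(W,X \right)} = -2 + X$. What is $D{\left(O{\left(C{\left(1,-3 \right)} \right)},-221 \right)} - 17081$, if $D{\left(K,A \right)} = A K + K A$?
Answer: $-21059$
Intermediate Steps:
$D{\left(K,A \right)} = 2 A K$ ($D{\left(K,A \right)} = A K + A K = 2 A K$)
$D{\left(O{\left(C{\left(1,-3 \right)} \right)},-221 \right)} - 17081 = 2 \left(-221\right) 9 - 17081 = -3978 - 17081 = -21059$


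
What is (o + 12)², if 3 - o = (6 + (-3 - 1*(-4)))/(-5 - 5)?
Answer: 24649/100 ≈ 246.49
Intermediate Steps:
o = 37/10 (o = 3 - (6 + (-3 - 1*(-4)))/(-5 - 5) = 3 - (6 + (-3 + 4))/(-10) = 3 - (6 + 1)*(-1)/10 = 3 - 7*(-1)/10 = 3 - 1*(-7/10) = 3 + 7/10 = 37/10 ≈ 3.7000)
(o + 12)² = (37/10 + 12)² = (157/10)² = 24649/100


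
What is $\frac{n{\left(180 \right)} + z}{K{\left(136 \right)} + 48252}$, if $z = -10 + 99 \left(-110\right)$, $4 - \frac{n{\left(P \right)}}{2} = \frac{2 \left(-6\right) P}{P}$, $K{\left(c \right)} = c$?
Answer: $- \frac{2717}{12097} \approx -0.2246$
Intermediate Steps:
$n{\left(P \right)} = 32$ ($n{\left(P \right)} = 8 - 2 \frac{2 \left(-6\right) P}{P} = 8 - 2 \frac{\left(-12\right) P}{P} = 8 - -24 = 8 + 24 = 32$)
$z = -10900$ ($z = -10 - 10890 = -10900$)
$\frac{n{\left(180 \right)} + z}{K{\left(136 \right)} + 48252} = \frac{32 - 10900}{136 + 48252} = - \frac{10868}{48388} = \left(-10868\right) \frac{1}{48388} = - \frac{2717}{12097}$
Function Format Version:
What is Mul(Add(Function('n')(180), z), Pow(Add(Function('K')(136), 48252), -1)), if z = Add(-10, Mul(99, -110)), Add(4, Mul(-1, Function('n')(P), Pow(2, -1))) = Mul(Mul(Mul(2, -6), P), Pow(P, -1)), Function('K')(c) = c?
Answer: Rational(-2717, 12097) ≈ -0.22460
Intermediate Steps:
Function('n')(P) = 32 (Function('n')(P) = Add(8, Mul(-2, Mul(Mul(Mul(2, -6), P), Pow(P, -1)))) = Add(8, Mul(-2, Mul(Mul(-12, P), Pow(P, -1)))) = Add(8, Mul(-2, -12)) = Add(8, 24) = 32)
z = -10900 (z = Add(-10, -10890) = -10900)
Mul(Add(Function('n')(180), z), Pow(Add(Function('K')(136), 48252), -1)) = Mul(Add(32, -10900), Pow(Add(136, 48252), -1)) = Mul(-10868, Pow(48388, -1)) = Mul(-10868, Rational(1, 48388)) = Rational(-2717, 12097)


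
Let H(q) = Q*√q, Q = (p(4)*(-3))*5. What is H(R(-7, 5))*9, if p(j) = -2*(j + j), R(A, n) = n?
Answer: 2160*√5 ≈ 4829.9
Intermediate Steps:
p(j) = -4*j
Q = 240 (Q = (-4*4*(-3))*5 = -16*(-3)*5 = 48*5 = 240)
H(q) = 240*√q
H(R(-7, 5))*9 = (240*√5)*9 = 2160*√5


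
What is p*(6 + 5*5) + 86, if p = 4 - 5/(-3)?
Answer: 785/3 ≈ 261.67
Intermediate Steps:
p = 17/3 (p = 4 - 5*(-1/3) = 4 + 5/3 = 17/3 ≈ 5.6667)
p*(6 + 5*5) + 86 = 17*(6 + 5*5)/3 + 86 = 17*(6 + 25)/3 + 86 = (17/3)*31 + 86 = 527/3 + 86 = 785/3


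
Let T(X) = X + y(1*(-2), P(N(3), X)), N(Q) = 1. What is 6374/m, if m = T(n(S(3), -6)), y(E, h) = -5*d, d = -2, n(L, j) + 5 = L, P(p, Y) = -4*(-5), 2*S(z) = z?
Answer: 12748/13 ≈ 980.62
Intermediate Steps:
S(z) = z/2
P(p, Y) = 20
n(L, j) = -5 + L
y(E, h) = 10 (y(E, h) = -5*(-2) = 10)
T(X) = 10 + X (T(X) = X + 10 = 10 + X)
m = 13/2 (m = 10 + (-5 + (1/2)*3) = 10 + (-5 + 3/2) = 10 - 7/2 = 13/2 ≈ 6.5000)
6374/m = 6374/(13/2) = 6374*(2/13) = 12748/13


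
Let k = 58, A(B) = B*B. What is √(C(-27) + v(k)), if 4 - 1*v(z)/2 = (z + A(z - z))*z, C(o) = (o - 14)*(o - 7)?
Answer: I*√5326 ≈ 72.979*I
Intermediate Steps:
C(o) = (-14 + o)*(-7 + o)
A(B) = B²
v(z) = 8 - 2*z² (v(z) = 8 - 2*(z + (z - z)²)*z = 8 - 2*(z + 0²)*z = 8 - 2*(z + 0)*z = 8 - 2*z*z = 8 - 2*z²)
√(C(-27) + v(k)) = √((98 + (-27)² - 21*(-27)) + (8 - 2*58²)) = √((98 + 729 + 567) + (8 - 2*3364)) = √(1394 + (8 - 6728)) = √(1394 - 6720) = √(-5326) = I*√5326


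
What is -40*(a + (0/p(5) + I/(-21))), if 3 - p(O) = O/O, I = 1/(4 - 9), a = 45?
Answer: -37808/21 ≈ -1800.4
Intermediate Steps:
I = -⅕ (I = 1/(-5) = -⅕ ≈ -0.20000)
p(O) = 2 (p(O) = 3 - O/O = 3 - 1*1 = 3 - 1 = 2)
-40*(a + (0/p(5) + I/(-21))) = -40*(45 + (0/2 - ⅕/(-21))) = -40*(45 + (0*(½) - ⅕*(-1/21))) = -40*(45 + (0 + 1/105)) = -40*(45 + 1/105) = -40*4726/105 = -37808/21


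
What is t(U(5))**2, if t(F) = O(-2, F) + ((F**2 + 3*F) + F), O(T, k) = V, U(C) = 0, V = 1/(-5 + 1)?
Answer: 1/16 ≈ 0.062500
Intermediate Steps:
V = -1/4 (V = 1/(-4) = -1/4 ≈ -0.25000)
O(T, k) = -1/4
t(F) = -1/4 + F**2 + 4*F (t(F) = -1/4 + ((F**2 + 3*F) + F) = -1/4 + (F**2 + 4*F) = -1/4 + F**2 + 4*F)
t(U(5))**2 = (-1/4 + 0**2 + 4*0)**2 = (-1/4 + 0 + 0)**2 = (-1/4)**2 = 1/16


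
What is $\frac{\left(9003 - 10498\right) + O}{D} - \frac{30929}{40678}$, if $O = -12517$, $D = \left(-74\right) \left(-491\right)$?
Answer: $- \frac{846877211}{738997226} \approx -1.146$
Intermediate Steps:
$D = 36334$
$\frac{\left(9003 - 10498\right) + O}{D} - \frac{30929}{40678} = \frac{\left(9003 - 10498\right) - 12517}{36334} - \frac{30929}{40678} = \left(-1495 - 12517\right) \frac{1}{36334} - \frac{30929}{40678} = \left(-14012\right) \frac{1}{36334} - \frac{30929}{40678} = - \frac{7006}{18167} - \frac{30929}{40678} = - \frac{846877211}{738997226}$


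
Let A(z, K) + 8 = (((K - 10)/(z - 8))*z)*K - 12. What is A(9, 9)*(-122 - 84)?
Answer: 20806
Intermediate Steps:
A(z, K) = -20 + K*z*(-10 + K)/(-8 + z) (A(z, K) = -8 + ((((K - 10)/(z - 8))*z)*K - 12) = -8 + ((((-10 + K)/(-8 + z))*z)*K - 12) = -8 + ((z*(-10 + K)/(-8 + z))*K - 12) = -8 + (K*z*(-10 + K)/(-8 + z) - 12) = -8 + (-12 + K*z*(-10 + K)/(-8 + z)) = -20 + K*z*(-10 + K)/(-8 + z))
A(9, 9)*(-122 - 84) = ((160 - 20*9 + 9*9² - 10*9*9)/(-8 + 9))*(-122 - 84) = ((160 - 180 + 9*81 - 810)/1)*(-206) = (1*(160 - 180 + 729 - 810))*(-206) = (1*(-101))*(-206) = -101*(-206) = 20806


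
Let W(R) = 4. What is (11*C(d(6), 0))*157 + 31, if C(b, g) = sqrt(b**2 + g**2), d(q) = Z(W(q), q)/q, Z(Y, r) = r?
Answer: 1758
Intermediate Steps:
d(q) = 1 (d(q) = q/q = 1)
(11*C(d(6), 0))*157 + 31 = (11*sqrt(1**2 + 0**2))*157 + 31 = (11*sqrt(1 + 0))*157 + 31 = (11*sqrt(1))*157 + 31 = (11*1)*157 + 31 = 11*157 + 31 = 1727 + 31 = 1758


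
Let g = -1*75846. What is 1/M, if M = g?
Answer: -1/75846 ≈ -1.3185e-5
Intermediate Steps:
g = -75846
M = -75846
1/M = 1/(-75846) = -1/75846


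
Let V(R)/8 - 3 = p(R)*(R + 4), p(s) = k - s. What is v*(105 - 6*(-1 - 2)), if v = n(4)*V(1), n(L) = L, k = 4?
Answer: 70848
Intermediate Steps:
p(s) = 4 - s
V(R) = 24 + 8*(4 + R)*(4 - R) (V(R) = 24 + 8*((4 - R)*(R + 4)) = 24 + 8*((4 - R)*(4 + R)) = 24 + 8*((4 + R)*(4 - R)) = 24 + 8*(4 + R)*(4 - R))
v = 576 (v = 4*(152 - 8*1²) = 4*(152 - 8*1) = 4*(152 - 8) = 4*144 = 576)
v*(105 - 6*(-1 - 2)) = 576*(105 - 6*(-1 - 2)) = 576*(105 - 6*(-3)) = 576*(105 + 18) = 576*123 = 70848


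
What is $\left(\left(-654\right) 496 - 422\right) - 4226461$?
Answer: $-4551267$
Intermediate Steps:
$\left(\left(-654\right) 496 - 422\right) - 4226461 = \left(-324384 - 422\right) - 4226461 = -324806 - 4226461 = -4551267$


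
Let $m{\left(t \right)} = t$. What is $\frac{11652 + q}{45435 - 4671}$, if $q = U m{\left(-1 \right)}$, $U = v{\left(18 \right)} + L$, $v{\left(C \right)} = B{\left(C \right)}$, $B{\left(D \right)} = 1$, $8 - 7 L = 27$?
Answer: $\frac{6798}{23779} \approx 0.28588$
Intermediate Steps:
$L = - \frac{19}{7}$ ($L = \frac{8}{7} - \frac{27}{7} = - \frac{19}{7} \approx -2.7143$)
$v{\left(C \right)} = 1$
$U = - \frac{12}{7}$ ($U = 1 - \frac{19}{7} = - \frac{12}{7} \approx -1.7143$)
$q = \frac{12}{7}$ ($q = \left(- \frac{12}{7}\right) \left(-1\right) = \frac{12}{7} \approx 1.7143$)
$\frac{11652 + q}{45435 - 4671} = \frac{11652 + \frac{12}{7}}{45435 - 4671} = \frac{81576}{7 \cdot 40764} = \frac{81576}{7} \cdot \frac{1}{40764} = \frac{6798}{23779}$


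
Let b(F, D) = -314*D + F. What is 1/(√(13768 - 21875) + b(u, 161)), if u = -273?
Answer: -50827/2583392036 - 11*I*√67/2583392036 ≈ -1.9675e-5 - 3.4853e-8*I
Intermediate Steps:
b(F, D) = F - 314*D
1/(√(13768 - 21875) + b(u, 161)) = 1/(√(13768 - 21875) + (-273 - 314*161)) = 1/(√(-8107) + (-273 - 50554)) = 1/(11*I*√67 - 50827) = 1/(-50827 + 11*I*√67)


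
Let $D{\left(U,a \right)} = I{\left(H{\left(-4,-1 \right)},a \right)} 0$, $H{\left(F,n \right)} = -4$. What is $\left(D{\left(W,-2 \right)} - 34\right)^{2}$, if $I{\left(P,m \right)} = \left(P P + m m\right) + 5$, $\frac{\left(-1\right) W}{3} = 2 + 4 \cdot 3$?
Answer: $1156$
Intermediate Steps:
$W = -42$ ($W = - 3 \left(2 + 4 \cdot 3\right) = - 3 \left(2 + 12\right) = \left(-3\right) 14 = -42$)
$I{\left(P,m \right)} = 5 + P^{2} + m^{2}$ ($I{\left(P,m \right)} = \left(P^{2} + m^{2}\right) + 5 = 5 + P^{2} + m^{2}$)
$D{\left(U,a \right)} = 0$ ($D{\left(U,a \right)} = \left(5 + \left(-4\right)^{2} + a^{2}\right) 0 = \left(5 + 16 + a^{2}\right) 0 = \left(21 + a^{2}\right) 0 = 0$)
$\left(D{\left(W,-2 \right)} - 34\right)^{2} = \left(0 - 34\right)^{2} = \left(-34\right)^{2} = 1156$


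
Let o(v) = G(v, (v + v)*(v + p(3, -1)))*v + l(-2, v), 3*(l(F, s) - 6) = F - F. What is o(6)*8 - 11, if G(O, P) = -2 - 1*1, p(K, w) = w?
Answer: -107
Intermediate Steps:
G(O, P) = -3 (G(O, P) = -2 - 1 = -3)
l(F, s) = 6 (l(F, s) = 6 + (F - F)/3 = 6 + (⅓)*0 = 6 + 0 = 6)
o(v) = 6 - 3*v (o(v) = -3*v + 6 = 6 - 3*v)
o(6)*8 - 11 = (6 - 3*6)*8 - 11 = (6 - 18)*8 - 11 = -12*8 - 11 = -96 - 11 = -107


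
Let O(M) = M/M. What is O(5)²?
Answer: 1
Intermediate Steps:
O(M) = 1
O(5)² = 1² = 1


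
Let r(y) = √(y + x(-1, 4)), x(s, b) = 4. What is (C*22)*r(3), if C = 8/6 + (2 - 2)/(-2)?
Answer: 88*√7/3 ≈ 77.609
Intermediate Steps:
r(y) = √(4 + y) (r(y) = √(y + 4) = √(4 + y))
C = 4/3 (C = 8*(⅙) + 0*(-½) = 4/3 + 0 = 4/3 ≈ 1.3333)
(C*22)*r(3) = ((4/3)*22)*√(4 + 3) = 88*√7/3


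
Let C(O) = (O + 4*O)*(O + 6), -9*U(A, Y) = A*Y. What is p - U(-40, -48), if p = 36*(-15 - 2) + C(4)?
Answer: -596/3 ≈ -198.67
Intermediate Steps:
U(A, Y) = -A*Y/9
C(O) = 5*O*(6 + O) (C(O) = (5*O)*(6 + O) = 5*O*(6 + O))
p = -412 (p = 36*(-15 - 2) + 5*4*(6 + 4) = 36*(-17) + 5*4*10 = -612 + 200 = -412)
p - U(-40, -48) = -412 - (-1)*(-40)*(-48)/9 = -412 - 1*(-640/3) = -412 + 640/3 = -596/3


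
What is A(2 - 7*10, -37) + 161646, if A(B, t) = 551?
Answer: 162197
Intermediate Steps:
A(2 - 7*10, -37) + 161646 = 551 + 161646 = 162197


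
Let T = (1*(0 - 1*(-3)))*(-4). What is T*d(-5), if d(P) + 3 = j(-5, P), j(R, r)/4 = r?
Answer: 276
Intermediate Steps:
j(R, r) = 4*r
T = -12 (T = (1*(0 + 3))*(-4) = (1*3)*(-4) = 3*(-4) = -12)
d(P) = -3 + 4*P
T*d(-5) = -12*(-3 + 4*(-5)) = -12*(-3 - 20) = -12*(-23) = 276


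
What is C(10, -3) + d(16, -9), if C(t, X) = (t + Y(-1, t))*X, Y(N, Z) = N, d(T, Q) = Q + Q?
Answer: -45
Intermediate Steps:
d(T, Q) = 2*Q
C(t, X) = X*(-1 + t) (C(t, X) = (t - 1)*X = (-1 + t)*X = X*(-1 + t))
C(10, -3) + d(16, -9) = -3*(-1 + 10) + 2*(-9) = -3*9 - 18 = -27 - 18 = -45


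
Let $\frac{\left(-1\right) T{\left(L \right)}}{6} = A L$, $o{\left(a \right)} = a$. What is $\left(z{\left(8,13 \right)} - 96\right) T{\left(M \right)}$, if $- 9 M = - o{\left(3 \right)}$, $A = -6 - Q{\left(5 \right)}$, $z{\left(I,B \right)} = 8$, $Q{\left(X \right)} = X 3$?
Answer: $-3696$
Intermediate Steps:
$Q{\left(X \right)} = 3 X$
$A = -21$ ($A = -6 - 3 \cdot 5 = -6 - 15 = -21$)
$M = \frac{1}{3}$ ($M = - \frac{\left(-1\right) 3}{9} = \left(- \frac{1}{9}\right) \left(-3\right) = \frac{1}{3} \approx 0.33333$)
$T{\left(L \right)} = 126 L$ ($T{\left(L \right)} = - 6 \left(- 21 L\right) = 126 L$)
$\left(z{\left(8,13 \right)} - 96\right) T{\left(M \right)} = \left(8 - 96\right) 126 \cdot \frac{1}{3} = \left(-88\right) 42 = -3696$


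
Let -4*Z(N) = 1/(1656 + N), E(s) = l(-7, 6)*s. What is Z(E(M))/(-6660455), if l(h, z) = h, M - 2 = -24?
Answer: 1/48221694200 ≈ 2.0738e-11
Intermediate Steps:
M = -22 (M = 2 - 24 = -22)
E(s) = -7*s
Z(N) = -1/(4*(1656 + N))
Z(E(M))/(-6660455) = -1/(6624 + 4*(-7*(-22)))/(-6660455) = -1/(6624 + 4*154)*(-1/6660455) = -1/(6624 + 616)*(-1/6660455) = -1/7240*(-1/6660455) = 1/48221694200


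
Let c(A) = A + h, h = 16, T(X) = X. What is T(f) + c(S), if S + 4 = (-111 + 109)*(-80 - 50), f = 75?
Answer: 347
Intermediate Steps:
S = 256 (S = -4 + (-111 + 109)*(-80 - 50) = -4 - 2*(-130) = -4 + 260 = 256)
c(A) = 16 + A (c(A) = A + 16 = 16 + A)
T(f) + c(S) = 75 + (16 + 256) = 75 + 272 = 347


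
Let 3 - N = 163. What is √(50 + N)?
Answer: I*√110 ≈ 10.488*I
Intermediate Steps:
N = -160 (N = 3 - 1*163 = 3 - 163 = -160)
√(50 + N) = √(50 - 160) = √(-110) = I*√110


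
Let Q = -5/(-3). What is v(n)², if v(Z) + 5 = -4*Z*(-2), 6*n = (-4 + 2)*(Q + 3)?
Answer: 24649/81 ≈ 304.31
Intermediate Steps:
Q = 5/3 (Q = -5*(-⅓) = 5/3 ≈ 1.6667)
n = -14/9 (n = ((-4 + 2)*(5/3 + 3))/6 = (-2*14/3)/6 = (⅙)*(-28/3) = -14/9 ≈ -1.5556)
v(Z) = -5 + 8*Z (v(Z) = -5 - 4*Z*(-2) = -5 + 8*Z)
v(n)² = (-5 + 8*(-14/9))² = (-5 - 112/9)² = (-157/9)² = 24649/81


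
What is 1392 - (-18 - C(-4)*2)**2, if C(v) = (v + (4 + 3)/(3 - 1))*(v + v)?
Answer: 716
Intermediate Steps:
C(v) = 2*v*(7/2 + v) (C(v) = (v + 7/2)*(2*v) = (7/2 + v)*(2*v) = 2*v*(7/2 + v))
1392 - (-18 - C(-4)*2)**2 = 1392 - (-18 - (-4)*(7 + 2*(-4))*2)**2 = 1392 - (-18 - (-4)*(7 - 8)*2)**2 = 1392 - (-18 - (-4)*(-1)*2)**2 = 1392 - (-18 - 1*4*2)**2 = 1392 - (-18 - 4*2)**2 = 1392 - (-18 - 8)**2 = 1392 - 1*(-26)**2 = 1392 - 1*676 = 1392 - 676 = 716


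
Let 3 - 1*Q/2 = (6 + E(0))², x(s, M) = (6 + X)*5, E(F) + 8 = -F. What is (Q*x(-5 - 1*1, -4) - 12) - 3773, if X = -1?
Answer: -3835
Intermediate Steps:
E(F) = -8 - F
x(s, M) = 25 (x(s, M) = (6 - 1)*5 = 5*5 = 25)
Q = -2 (Q = 6 - 2*(6 + (-8 - 1*0))² = 6 - 2*(6 + (-8 + 0))² = 6 - 2*(6 - 8)² = 6 - 2*(-2)² = 6 - 2*4 = 6 - 8 = -2)
(Q*x(-5 - 1*1, -4) - 12) - 3773 = (-2*25 - 12) - 3773 = (-50 - 12) - 3773 = -62 - 3773 = -3835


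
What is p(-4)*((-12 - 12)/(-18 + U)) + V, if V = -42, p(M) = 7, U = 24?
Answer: -70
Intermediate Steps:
p(-4)*((-12 - 12)/(-18 + U)) + V = 7*((-12 - 12)/(-18 + 24)) - 42 = 7*(-24/6) - 42 = 7*(-24*1/6) - 42 = 7*(-4) - 42 = -28 - 42 = -70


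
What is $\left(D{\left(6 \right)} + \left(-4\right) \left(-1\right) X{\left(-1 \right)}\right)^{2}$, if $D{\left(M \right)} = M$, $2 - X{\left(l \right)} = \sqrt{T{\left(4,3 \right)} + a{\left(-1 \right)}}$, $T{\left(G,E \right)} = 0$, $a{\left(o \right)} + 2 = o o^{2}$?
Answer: $148 - 112 i \sqrt{3} \approx 148.0 - 193.99 i$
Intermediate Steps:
$a{\left(o \right)} = -2 + o^{3}$ ($a{\left(o \right)} = -2 + o o^{2} = -2 + o^{3}$)
$X{\left(l \right)} = 2 - i \sqrt{3}$ ($X{\left(l \right)} = 2 - \sqrt{0 - \left(2 - \left(-1\right)^{3}\right)} = 2 - \sqrt{0 - 3} = 2 - \sqrt{-3} = 2 - i \sqrt{3}$)
$\left(D{\left(6 \right)} + \left(-4\right) \left(-1\right) X{\left(-1 \right)}\right)^{2} = \left(6 + \left(-4\right) \left(-1\right) \left(2 - i \sqrt{3}\right)\right)^{2} = \left(6 + 4 \left(2 - i \sqrt{3}\right)\right)^{2} = \left(6 + \left(8 - 4 i \sqrt{3}\right)\right)^{2} = \left(14 - 4 i \sqrt{3}\right)^{2}$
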